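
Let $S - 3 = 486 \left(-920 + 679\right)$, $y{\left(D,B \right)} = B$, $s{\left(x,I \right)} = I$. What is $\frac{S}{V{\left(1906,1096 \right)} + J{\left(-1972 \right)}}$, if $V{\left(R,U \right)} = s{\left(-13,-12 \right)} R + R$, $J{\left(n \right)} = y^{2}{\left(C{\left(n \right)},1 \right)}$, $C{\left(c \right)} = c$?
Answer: $\frac{117123}{20965} \approx 5.5866$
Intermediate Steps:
$J{\left(n \right)} = 1$ ($J{\left(n \right)} = 1^{2} = 1$)
$V{\left(R,U \right)} = - 11 R$ ($V{\left(R,U \right)} = - 12 R + R = - 11 R$)
$S = -117123$ ($S = 3 + 486 \left(-920 + 679\right) = 3 + 486 \left(-241\right) = 3 - 117126 = -117123$)
$\frac{S}{V{\left(1906,1096 \right)} + J{\left(-1972 \right)}} = - \frac{117123}{\left(-11\right) 1906 + 1} = - \frac{117123}{-20966 + 1} = - \frac{117123}{-20965} = \left(-117123\right) \left(- \frac{1}{20965}\right) = \frac{117123}{20965}$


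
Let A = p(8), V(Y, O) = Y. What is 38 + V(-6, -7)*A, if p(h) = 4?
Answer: 14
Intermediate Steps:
A = 4
38 + V(-6, -7)*A = 38 - 6*4 = 38 - 24 = 14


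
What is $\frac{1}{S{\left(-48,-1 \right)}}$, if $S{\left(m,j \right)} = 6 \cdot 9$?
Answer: $\frac{1}{54} \approx 0.018519$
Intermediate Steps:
$S{\left(m,j \right)} = 54$
$\frac{1}{S{\left(-48,-1 \right)}} = \frac{1}{54}$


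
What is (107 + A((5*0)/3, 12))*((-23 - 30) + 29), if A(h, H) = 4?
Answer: -2664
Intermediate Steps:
(107 + A((5*0)/3, 12))*((-23 - 30) + 29) = (107 + 4)*((-23 - 30) + 29) = 111*(-53 + 29) = 111*(-24) = -2664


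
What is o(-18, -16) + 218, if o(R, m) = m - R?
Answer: 220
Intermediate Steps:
o(-18, -16) + 218 = (-16 - 1*(-18)) + 218 = (-16 + 18) + 218 = 2 + 218 = 220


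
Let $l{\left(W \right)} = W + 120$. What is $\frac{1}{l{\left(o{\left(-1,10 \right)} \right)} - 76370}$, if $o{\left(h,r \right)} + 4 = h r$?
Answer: $- \frac{1}{76264} \approx -1.3112 \cdot 10^{-5}$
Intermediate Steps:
$o{\left(h,r \right)} = -4 + h r$
$l{\left(W \right)} = 120 + W$
$\frac{1}{l{\left(o{\left(-1,10 \right)} \right)} - 76370} = \frac{1}{\left(120 - 14\right) - 76370} = \frac{1}{106 - 76370} = \frac{1}{-76264} = - \frac{1}{76264}$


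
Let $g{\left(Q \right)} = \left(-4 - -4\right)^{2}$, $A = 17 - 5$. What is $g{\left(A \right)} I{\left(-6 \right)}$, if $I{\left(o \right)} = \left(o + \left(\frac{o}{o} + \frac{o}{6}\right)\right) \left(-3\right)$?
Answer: $0$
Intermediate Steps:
$I{\left(o \right)} = -3 - \frac{7 o}{2}$ ($I{\left(o \right)} = \left(o + \left(1 + o \frac{1}{6}\right)\right) \left(-3\right) = \left(o + \left(1 + \frac{o}{6}\right)\right) \left(-3\right) = \left(1 + \frac{7 o}{6}\right) \left(-3\right) = -3 - \frac{7 o}{2}$)
$A = 12$ ($A = 17 - 5 = 12$)
$g{\left(Q \right)} = 0$ ($g{\left(Q \right)} = \left(-4 + 4\right)^{2} = 0^{2} = 0$)
$g{\left(A \right)} I{\left(-6 \right)} = 0 \left(-3 - -21\right) = 0 \left(-3 + 21\right) = 0 \cdot 18 = 0$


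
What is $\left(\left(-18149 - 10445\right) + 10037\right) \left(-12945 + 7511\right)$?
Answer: $100838738$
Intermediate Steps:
$\left(\left(-18149 - 10445\right) + 10037\right) \left(-12945 + 7511\right) = \left(-28594 + 10037\right) \left(-5434\right) = \left(-18557\right) \left(-5434\right) = 100838738$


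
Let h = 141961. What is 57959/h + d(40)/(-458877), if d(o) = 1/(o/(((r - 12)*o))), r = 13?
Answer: 26595910082/65142637797 ≈ 0.40827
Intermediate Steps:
d(o) = 1 (d(o) = 1/(o/(((13 - 12)*o))) = 1/(o/((1*o))) = 1/(o/o) = 1/1 = 1)
57959/h + d(40)/(-458877) = 57959/141961 + 1/(-458877) = 57959*(1/141961) + 1*(-1/458877) = 57959/141961 - 1/458877 = 26595910082/65142637797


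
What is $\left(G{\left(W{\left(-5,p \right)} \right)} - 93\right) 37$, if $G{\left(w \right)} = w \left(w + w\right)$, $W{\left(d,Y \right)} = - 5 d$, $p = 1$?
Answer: $42809$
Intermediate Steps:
$G{\left(w \right)} = 2 w^{2}$ ($G{\left(w \right)} = w 2 w = 2 w^{2}$)
$\left(G{\left(W{\left(-5,p \right)} \right)} - 93\right) 37 = \left(2 \left(\left(-5\right) \left(-5\right)\right)^{2} - 93\right) 37 = \left(2 \cdot 25^{2} - 93\right) 37 = \left(2 \cdot 625 - 93\right) 37 = \left(1250 - 93\right) 37 = 1157 \cdot 37 = 42809$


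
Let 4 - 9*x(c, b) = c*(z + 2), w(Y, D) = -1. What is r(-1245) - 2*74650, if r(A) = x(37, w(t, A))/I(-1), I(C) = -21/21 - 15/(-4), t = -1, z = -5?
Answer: -14780240/99 ≈ -1.4930e+5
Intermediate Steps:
I(C) = 11/4 (I(C) = -21*1/21 - 15*(-¼) = -1 + 15/4 = 11/4)
x(c, b) = 4/9 + c/3 (x(c, b) = 4/9 - c*(-5 + 2)/9 = 4/9 - c*(-3)/9 = 4/9 - (-1)*c/3 = 4/9 + c/3)
r(A) = 460/99 (r(A) = (4/9 + (⅓)*37)/(11/4) = (4/9 + 37/3)*(4/11) = (115/9)*(4/11) = 460/99)
r(-1245) - 2*74650 = 460/99 - 2*74650 = 460/99 - 1*149300 = 460/99 - 149300 = -14780240/99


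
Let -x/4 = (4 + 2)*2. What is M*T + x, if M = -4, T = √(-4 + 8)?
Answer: -56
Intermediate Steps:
x = -48 (x = -4*(4 + 2)*2 = -24*2 = -4*12 = -48)
T = 2 (T = √4 = 2)
M*T + x = -4*2 - 48 = -8 - 48 = -56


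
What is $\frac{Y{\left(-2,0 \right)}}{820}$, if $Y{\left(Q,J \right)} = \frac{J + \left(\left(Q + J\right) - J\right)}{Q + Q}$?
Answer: $\frac{1}{1640} \approx 0.00060976$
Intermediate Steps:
$Y{\left(Q,J \right)} = \frac{J + Q}{2 Q}$ ($Y{\left(Q,J \right)} = \frac{J + \left(\left(J + Q\right) - J\right)}{2 Q} = \left(J + Q\right) \frac{1}{2 Q} = \frac{J + Q}{2 Q}$)
$\frac{Y{\left(-2,0 \right)}}{820} = \frac{\frac{1}{2} \frac{1}{-2} \left(0 - 2\right)}{820} = \frac{1}{2} \left(- \frac{1}{2}\right) \left(-2\right) \frac{1}{820} = \frac{1}{2} \cdot \frac{1}{820} = \frac{1}{1640}$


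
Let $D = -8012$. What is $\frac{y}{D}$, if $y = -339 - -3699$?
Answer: $- \frac{840}{2003} \approx -0.41937$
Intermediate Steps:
$y = 3360$ ($y = -339 + 3699 = 3360$)
$\frac{y}{D} = \frac{3360}{-8012} = 3360 \left(- \frac{1}{8012}\right) = - \frac{840}{2003}$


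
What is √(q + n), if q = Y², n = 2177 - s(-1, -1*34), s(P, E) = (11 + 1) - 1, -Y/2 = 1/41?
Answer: 5*√145642/41 ≈ 46.540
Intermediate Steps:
Y = -2/41 ≈ -0.048781
s(P, E) = 11 (s(P, E) = 12 - 1 = 11)
n = 2166 (n = 2177 - 1*11 = 2177 - 11 = 2166)
q = 4/1681 (q = (-2/41)² = 4/1681 ≈ 0.0023795)
√(q + n) = √(4/1681 + 2166) = √(3641050/1681) = 5*√145642/41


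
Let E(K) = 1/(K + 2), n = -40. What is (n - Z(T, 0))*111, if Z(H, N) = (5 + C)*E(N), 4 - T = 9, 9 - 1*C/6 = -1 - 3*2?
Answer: -20091/2 ≈ -10046.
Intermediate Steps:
C = 96 (C = 54 - 6*(-1 - 3*2) = 54 - 6*(-1 - 6) = 54 - 6*(-7) = 54 + 42 = 96)
T = -5 (T = 4 - 1*9 = 4 - 9 = -5)
E(K) = 1/(2 + K)
Z(H, N) = 101/(2 + N) (Z(H, N) = (5 + 96)/(2 + N) = 101/(2 + N))
(n - Z(T, 0))*111 = (-40 - 101/(2 + 0))*111 = (-40 - 101/2)*111 = -181/2*111 = -20091/2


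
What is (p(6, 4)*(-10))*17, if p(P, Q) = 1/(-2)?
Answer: 85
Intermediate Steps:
p(P, Q) = -½
(p(6, 4)*(-10))*17 = -½*(-10)*17 = 5*17 = 85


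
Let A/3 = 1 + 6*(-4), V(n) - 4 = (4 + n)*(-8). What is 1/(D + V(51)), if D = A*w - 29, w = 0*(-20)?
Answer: -1/465 ≈ -0.0021505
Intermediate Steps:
V(n) = -28 - 8*n (V(n) = 4 + (4 + n)*(-8) = 4 + (-32 - 8*n) = -28 - 8*n)
w = 0
A = -69 (A = 3*(1 + 6*(-4)) = 3*(1 - 24) = 3*(-23) = -69)
D = -29 (D = -69*0 - 29 = 0 - 29 = -29)
1/(D + V(51)) = 1/(-29 + (-28 - 8*51)) = 1/(-29 + (-28 - 408)) = 1/(-29 - 436) = 1/(-465) = -1/465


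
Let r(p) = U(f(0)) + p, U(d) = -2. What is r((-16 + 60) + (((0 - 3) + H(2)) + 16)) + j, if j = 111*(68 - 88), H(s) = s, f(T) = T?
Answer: -2163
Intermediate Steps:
r(p) = -2 + p
j = -2220 (j = 111*(-20) = -2220)
r((-16 + 60) + (((0 - 3) + H(2)) + 16)) + j = (-2 + ((-16 + 60) + (((0 - 3) + 2) + 16))) - 2220 = (-2 + (44 + ((-3 + 2) + 16))) - 2220 = (-2 + (44 + (-1 + 16))) - 2220 = (-2 + (44 + 15)) - 2220 = (-2 + 59) - 2220 = 57 - 2220 = -2163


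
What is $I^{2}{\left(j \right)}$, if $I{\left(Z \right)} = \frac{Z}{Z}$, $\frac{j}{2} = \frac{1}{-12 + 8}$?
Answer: $1$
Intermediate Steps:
$j = - \frac{1}{2}$ ($j = \frac{2}{-12 + 8} = \frac{2}{-4} = 2 \left(- \frac{1}{4}\right) = - \frac{1}{2} \approx -0.5$)
$I{\left(Z \right)} = 1$
$I^{2}{\left(j \right)} = 1^{2} = 1$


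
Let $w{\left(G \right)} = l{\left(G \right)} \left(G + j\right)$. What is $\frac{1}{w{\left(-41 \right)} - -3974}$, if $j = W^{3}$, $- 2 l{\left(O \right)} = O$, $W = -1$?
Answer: $\frac{1}{3113} \approx 0.00032123$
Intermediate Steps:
$l{\left(O \right)} = - \frac{O}{2}$
$j = -1$ ($j = \left(-1\right)^{3} = -1$)
$w{\left(G \right)} = - \frac{G \left(-1 + G\right)}{2}$ ($w{\left(G \right)} = - \frac{G}{2} \left(G - 1\right) = - \frac{G}{2} \left(-1 + G\right) = - \frac{G \left(-1 + G\right)}{2}$)
$\frac{1}{w{\left(-41 \right)} - -3974} = \frac{1}{\frac{1}{2} \left(-41\right) \left(1 - -41\right) - -3974} = \frac{1}{\frac{1}{2} \left(-41\right) \left(1 + 41\right) + \left(-233 + 4207\right)} = \frac{1}{\frac{1}{2} \left(-41\right) 42 + 3974} = \frac{1}{-861 + 3974} = \frac{1}{3113}$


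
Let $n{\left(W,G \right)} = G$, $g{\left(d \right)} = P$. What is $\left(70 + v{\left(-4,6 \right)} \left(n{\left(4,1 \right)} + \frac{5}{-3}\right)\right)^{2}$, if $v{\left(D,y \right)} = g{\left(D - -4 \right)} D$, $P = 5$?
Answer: $\frac{62500}{9} \approx 6944.4$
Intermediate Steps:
$g{\left(d \right)} = 5$
$v{\left(D,y \right)} = 5 D$
$\left(70 + v{\left(-4,6 \right)} \left(n{\left(4,1 \right)} + \frac{5}{-3}\right)\right)^{2} = \left(70 + 5 \left(-4\right) \left(1 + \frac{5}{-3}\right)\right)^{2} = \left(70 - 20 \left(1 + 5 \left(- \frac{1}{3}\right)\right)\right)^{2} = \left(70 - 20 \left(1 - \frac{5}{3}\right)\right)^{2} = \left(70 - - \frac{40}{3}\right)^{2} = \left(70 + \frac{40}{3}\right)^{2} = \left(\frac{250}{3}\right)^{2} = \frac{62500}{9}$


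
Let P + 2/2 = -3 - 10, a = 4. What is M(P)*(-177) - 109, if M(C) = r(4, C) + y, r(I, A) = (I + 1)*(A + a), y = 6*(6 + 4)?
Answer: -1879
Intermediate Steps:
y = 60 (y = 6*10 = 60)
P = -14 (P = -1 + (-3 - 10) = -1 - 13 = -14)
r(I, A) = (1 + I)*(4 + A) (r(I, A) = (I + 1)*(A + 4) = (1 + I)*(4 + A))
M(C) = 80 + 5*C (M(C) = (4 + C + 4*4 + C*4) + 60 = (4 + C + 16 + 4*C) + 60 = (20 + 5*C) + 60 = 80 + 5*C)
M(P)*(-177) - 109 = (80 + 5*(-14))*(-177) - 109 = (80 - 70)*(-177) - 109 = 10*(-177) - 109 = -1770 - 109 = -1879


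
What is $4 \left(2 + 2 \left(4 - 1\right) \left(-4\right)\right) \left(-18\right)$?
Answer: $1584$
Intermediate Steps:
$4 \left(2 + 2 \left(4 - 1\right) \left(-4\right)\right) \left(-18\right) = 4 \left(2 + 2 \cdot 3 \left(-4\right)\right) \left(-18\right) = 4 \left(2 + 6 \left(-4\right)\right) \left(-18\right) = 4 \left(2 - 24\right) \left(-18\right) = 4 \left(-22\right) \left(-18\right) = \left(-88\right) \left(-18\right) = 1584$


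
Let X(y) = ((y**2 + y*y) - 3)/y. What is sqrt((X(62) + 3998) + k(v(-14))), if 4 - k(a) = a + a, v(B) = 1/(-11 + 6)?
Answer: sqrt(396542390)/310 ≈ 64.237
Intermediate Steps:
v(B) = -1/5 (v(B) = 1/(-5) = -1/5)
X(y) = (-3 + 2*y**2)/y (X(y) = ((y**2 + y**2) - 3)/y = (2*y**2 - 3)/y = (-3 + 2*y**2)/y)
k(a) = 4 - 2*a (k(a) = 4 - (a + a) = 4 - 2*a)
sqrt((X(62) + 3998) + k(v(-14))) = sqrt(((-3/62 + 2*62) + 3998) + (4 - 2*(-1/5))) = sqrt(((-3*1/62 + 124) + 3998) + (4 + 2/5)) = sqrt(((-3/62 + 124) + 3998) + 22/5) = sqrt((7685/62 + 3998) + 22/5) = sqrt(255561/62 + 22/5) = sqrt(1279169/310) = sqrt(396542390)/310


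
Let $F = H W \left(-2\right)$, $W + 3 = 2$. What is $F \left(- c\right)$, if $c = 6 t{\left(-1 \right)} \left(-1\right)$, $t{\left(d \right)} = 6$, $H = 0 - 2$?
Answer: $-144$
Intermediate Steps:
$W = -1$ ($W = -3 + 2 = -1$)
$H = -2$
$c = -36$ ($c = 6 \cdot 6 \left(-1\right) = 36 \left(-1\right) = -36$)
$F = -4$ ($F = \left(-2\right) \left(-1\right) \left(-2\right) = 2 \left(-2\right) = -4$)
$F \left(- c\right) = - 4 \left(\left(-1\right) \left(-36\right)\right) = \left(-4\right) 36 = -144$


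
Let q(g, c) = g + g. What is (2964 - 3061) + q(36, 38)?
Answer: -25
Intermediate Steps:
q(g, c) = 2*g
(2964 - 3061) + q(36, 38) = (2964 - 3061) + 2*36 = -97 + 72 = -25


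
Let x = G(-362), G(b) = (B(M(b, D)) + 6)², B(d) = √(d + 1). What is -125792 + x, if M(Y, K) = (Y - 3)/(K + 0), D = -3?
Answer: -376900/3 + 16*√69 ≈ -1.2550e+5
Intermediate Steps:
M(Y, K) = (-3 + Y)/K
B(d) = √(1 + d)
G(b) = (6 + √(2 - b/3))² (G(b) = (√(1 + (-3 + b)/(-3)) + 6)² = (√(1 - (-3 + b)/3) + 6)² = (√(1 + (1 - b/3)) + 6)² = (√(2 - b/3) + 6)² = (6 + √(2 - b/3))²)
x = (18 + 4*√69)²/9 (x = (18 + √3*√(6 - 1*(-362)))²/9 = (18 + √3*√(6 + 362))²/9 = (18 + √3*√368)²/9 = (18 + √3*(4*√23))²/9 = (18 + 4*√69)²/9 ≈ 291.57)
-125792 + x = -125792 + (476/3 + 16*√69) = -376900/3 + 16*√69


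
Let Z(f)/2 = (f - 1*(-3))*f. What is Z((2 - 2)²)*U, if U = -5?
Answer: 0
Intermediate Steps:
Z(f) = 2*f*(3 + f) (Z(f) = 2*((f - 1*(-3))*f) = 2*((f + 3)*f) = 2*((3 + f)*f) = 2*(f*(3 + f)) = 2*f*(3 + f))
Z((2 - 2)²)*U = (2*(2 - 2)²*(3 + (2 - 2)²))*(-5) = (2*0²*(3 + 0²))*(-5) = (2*0*(3 + 0))*(-5) = (2*0*3)*(-5) = 0*(-5) = 0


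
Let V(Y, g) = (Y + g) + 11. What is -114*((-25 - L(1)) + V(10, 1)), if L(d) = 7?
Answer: 1140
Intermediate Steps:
V(Y, g) = 11 + Y + g
-114*((-25 - L(1)) + V(10, 1)) = -114*((-25 - 1*7) + (11 + 10 + 1)) = -114*((-25 - 7) + 22) = -114*(-32 + 22) = -114*(-10) = 1140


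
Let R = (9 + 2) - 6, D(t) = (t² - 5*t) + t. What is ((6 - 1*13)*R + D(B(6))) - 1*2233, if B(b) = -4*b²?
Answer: 19044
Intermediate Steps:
D(t) = t² - 4*t
R = 5 (R = 11 - 6 = 5)
((6 - 1*13)*R + D(B(6))) - 1*2233 = ((6 - 1*13)*5 + (-4*6²)*(-4 - 4*6²)) - 1*2233 = ((6 - 13)*5 + (-4*36)*(-4 - 4*36)) - 2233 = (-7*5 - 144*(-4 - 144)) - 2233 = (-35 - 144*(-148)) - 2233 = (-35 + 21312) - 2233 = 21277 - 2233 = 19044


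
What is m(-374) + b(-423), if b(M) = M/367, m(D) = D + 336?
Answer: -14369/367 ≈ -39.153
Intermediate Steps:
m(D) = 336 + D
b(M) = M/367 (b(M) = M*(1/367) = M/367)
m(-374) + b(-423) = (336 - 374) + (1/367)*(-423) = -38 - 423/367 = -14369/367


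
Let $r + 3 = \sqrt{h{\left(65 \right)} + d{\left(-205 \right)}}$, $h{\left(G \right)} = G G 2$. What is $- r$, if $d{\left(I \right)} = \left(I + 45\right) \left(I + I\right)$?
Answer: $3 - 5 \sqrt{2962} \approx -269.12$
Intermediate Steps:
$h{\left(G \right)} = 2 G^{2}$ ($h{\left(G \right)} = G^{2} \cdot 2 = 2 G^{2}$)
$d{\left(I \right)} = 2 I \left(45 + I\right)$ ($d{\left(I \right)} = \left(45 + I\right) 2 I = 2 I \left(45 + I\right)$)
$r = -3 + 5 \sqrt{2962}$ ($r = -3 + \sqrt{2 \cdot 65^{2} + 2 \left(-205\right) \left(45 - 205\right)} = -3 + \sqrt{2 \cdot 4225 + 2 \left(-205\right) \left(-160\right)} = -3 + \sqrt{8450 + 65600} = -3 + \sqrt{74050} = -3 + 5 \sqrt{2962} \approx 269.12$)
$- r = - (-3 + 5 \sqrt{2962}) = 3 - 5 \sqrt{2962}$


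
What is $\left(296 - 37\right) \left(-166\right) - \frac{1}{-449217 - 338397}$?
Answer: $- \frac{33862676315}{787614} \approx -42994.0$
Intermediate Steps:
$\left(296 - 37\right) \left(-166\right) - \frac{1}{-449217 - 338397} = 259 \left(-166\right) - \frac{1}{-787614} = -42994 - - \frac{1}{787614} = -42994 + \frac{1}{787614} = - \frac{33862676315}{787614}$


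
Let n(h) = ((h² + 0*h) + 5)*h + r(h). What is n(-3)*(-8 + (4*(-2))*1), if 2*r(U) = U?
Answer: 696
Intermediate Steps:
r(U) = U/2
n(h) = h/2 + h*(5 + h²) (n(h) = ((h² + 0*h) + 5)*h + h/2 = ((h² + 0) + 5)*h + h/2 = (h² + 5)*h + h/2 = (5 + h²)*h + h/2 = h*(5 + h²) + h/2 = h/2 + h*(5 + h²))
n(-3)*(-8 + (4*(-2))*1) = (-3*(11/2 + (-3)²))*(-8 + (4*(-2))*1) = (-3*(11/2 + 9))*(-8 - 8*1) = (-3*29/2)*(-8 - 8) = -87/2*(-16) = 696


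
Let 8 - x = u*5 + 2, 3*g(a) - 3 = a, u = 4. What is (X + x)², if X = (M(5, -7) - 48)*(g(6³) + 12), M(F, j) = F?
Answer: 13461561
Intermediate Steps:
g(a) = 1 + a/3
X = -3655 (X = (5 - 48)*((1 + (⅓)*6³) + 12) = -43*((1 + (⅓)*216) + 12) = -43*((1 + 72) + 12) = -43*(73 + 12) = -43*85 = -3655)
x = -14 (x = 8 - (4*5 + 2) = 8 - (20 + 2) = 8 - 1*22 = 8 - 22 = -14)
(X + x)² = (-3655 - 14)² = (-3669)² = 13461561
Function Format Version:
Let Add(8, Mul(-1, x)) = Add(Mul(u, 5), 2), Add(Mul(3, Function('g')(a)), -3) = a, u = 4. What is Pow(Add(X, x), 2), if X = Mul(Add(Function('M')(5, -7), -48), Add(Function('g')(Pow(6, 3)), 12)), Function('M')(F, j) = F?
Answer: 13461561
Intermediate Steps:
Function('g')(a) = Add(1, Mul(Rational(1, 3), a))
X = -3655 (X = Mul(Add(5, -48), Add(Add(1, Mul(Rational(1, 3), Pow(6, 3))), 12)) = Mul(-43, Add(Add(1, Mul(Rational(1, 3), 216)), 12)) = Mul(-43, Add(Add(1, 72), 12)) = Mul(-43, Add(73, 12)) = Mul(-43, 85) = -3655)
x = -14 (x = Add(8, Mul(-1, Add(Mul(4, 5), 2))) = Add(8, Mul(-1, Add(20, 2))) = Add(8, Mul(-1, 22)) = Add(8, -22) = -14)
Pow(Add(X, x), 2) = Pow(Add(-3655, -14), 2) = Pow(-3669, 2) = 13461561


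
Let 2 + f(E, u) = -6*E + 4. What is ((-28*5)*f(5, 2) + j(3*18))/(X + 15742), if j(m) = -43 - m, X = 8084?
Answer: 3823/23826 ≈ 0.16045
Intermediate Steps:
f(E, u) = 2 - 6*E (f(E, u) = -2 + (-6*E + 4) = -2 + (4 - 6*E) = 2 - 6*E)
((-28*5)*f(5, 2) + j(3*18))/(X + 15742) = ((-28*5)*(2 - 6*5) + (-43 - 3*18))/(8084 + 15742) = (-140*(2 - 30) + (-43 - 1*54))/23826 = (-140*(-28) + (-43 - 54))*(1/23826) = (3920 - 97)*(1/23826) = 3823*(1/23826) = 3823/23826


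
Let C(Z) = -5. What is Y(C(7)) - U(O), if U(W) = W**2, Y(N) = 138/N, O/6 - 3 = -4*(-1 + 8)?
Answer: -112638/5 ≈ -22528.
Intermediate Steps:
O = -150 (O = 18 + 6*(-4*(-1 + 8)) = 18 + 6*(-4*7) = 18 + 6*(-28) = 18 - 168 = -150)
Y(C(7)) - U(O) = 138/(-5) - 1*(-150)**2 = 138*(-1/5) - 1*22500 = -138/5 - 22500 = -112638/5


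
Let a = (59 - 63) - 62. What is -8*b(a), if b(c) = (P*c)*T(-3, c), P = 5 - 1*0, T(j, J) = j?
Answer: -7920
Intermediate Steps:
P = 5 (P = 5 + 0 = 5)
a = -66 (a = -4 - 62 = -66)
b(c) = -15*c (b(c) = (5*c)*(-3) = -15*c)
-8*b(a) = -(-120)*(-66) = -8*990 = -7920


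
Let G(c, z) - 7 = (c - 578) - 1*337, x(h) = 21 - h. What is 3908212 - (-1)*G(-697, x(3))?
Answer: 3906607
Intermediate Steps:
G(c, z) = -908 + c (G(c, z) = 7 + ((c - 578) - 1*337) = 7 + ((-578 + c) - 337) = 7 + (-915 + c) = -908 + c)
3908212 - (-1)*G(-697, x(3)) = 3908212 - (-1)*(-908 - 697) = 3908212 - (-1)*(-1605) = 3908212 - 1*1605 = 3908212 - 1605 = 3906607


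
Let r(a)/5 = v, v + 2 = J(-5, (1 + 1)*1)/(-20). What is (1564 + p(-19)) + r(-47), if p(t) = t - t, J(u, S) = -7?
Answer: 6223/4 ≈ 1555.8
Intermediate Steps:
p(t) = 0
v = -33/20 (v = -2 - 7/(-20) = -2 - 7*(-1/20) = -2 + 7/20 = -33/20 ≈ -1.6500)
r(a) = -33/4 (r(a) = 5*(-33/20) = -33/4)
(1564 + p(-19)) + r(-47) = (1564 + 0) - 33/4 = 1564 - 33/4 = 6223/4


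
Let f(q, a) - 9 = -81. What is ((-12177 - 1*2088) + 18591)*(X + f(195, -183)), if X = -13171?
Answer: -57289218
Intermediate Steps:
f(q, a) = -72 (f(q, a) = 9 - 81 = -72)
((-12177 - 1*2088) + 18591)*(X + f(195, -183)) = ((-12177 - 1*2088) + 18591)*(-13171 - 72) = ((-12177 - 2088) + 18591)*(-13243) = (-14265 + 18591)*(-13243) = 4326*(-13243) = -57289218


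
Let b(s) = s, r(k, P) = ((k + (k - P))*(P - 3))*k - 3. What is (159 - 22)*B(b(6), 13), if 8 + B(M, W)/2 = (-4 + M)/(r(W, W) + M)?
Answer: -3710508/1693 ≈ -2191.7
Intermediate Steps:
r(k, P) = -3 + k*(-3 + P)*(-P + 2*k) (r(k, P) = ((-P + 2*k)*(-3 + P))*k - 3 = ((-3 + P)*(-P + 2*k))*k - 3 = k*(-3 + P)*(-P + 2*k) - 3 = -3 + k*(-3 + P)*(-P + 2*k))
B(M, W) = -16 + 2*(-4 + M)/(-3 + M + W³ - 3*W²) (B(M, W) = -16 + 2*((-4 + M)/((-3 - 6*W² - W*W² + 2*W*W² + 3*W*W) + M)) = -16 + 2*((-4 + M)/((-3 - 6*W² - W³ + 2*W³ + 3*W²) + M)) = -16 + 2*((-4 + M)/((-3 + W³ - 3*W²) + M)) = -16 + 2*((-4 + M)/(-3 + M + W³ - 3*W²)) = -16 + 2*(-4 + M)/(-3 + M + W³ - 3*W²))
(159 - 22)*B(b(6), 13) = (159 - 22)*(2*(20 - 8*13³ - 7*6 + 24*13²)/(-3 + 6 + 13³ - 3*13²)) = 137*(2*(20 - 8*2197 - 42 + 24*169)/(-3 + 6 + 2197 - 3*169)) = 137*(2*(20 - 17576 - 42 + 4056)/(-3 + 6 + 2197 - 507)) = 137*(2*(-13542)/1693) = 137*(2*(1/1693)*(-13542)) = 137*(-27084/1693) = -3710508/1693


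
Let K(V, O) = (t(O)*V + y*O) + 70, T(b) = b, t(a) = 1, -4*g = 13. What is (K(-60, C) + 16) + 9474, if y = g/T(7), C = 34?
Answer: 132779/14 ≈ 9484.2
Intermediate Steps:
g = -13/4 (g = -1/4*13 = -13/4 ≈ -3.2500)
y = -13/28 (y = -13/4/7 = -13/4*1/7 = -13/28 ≈ -0.46429)
K(V, O) = 70 + V - 13*O/28 (K(V, O) = (1*V - 13*O/28) + 70 = (V - 13*O/28) + 70 = 70 + V - 13*O/28)
(K(-60, C) + 16) + 9474 = ((70 - 60 - 13/28*34) + 16) + 9474 = ((70 - 60 - 221/14) + 16) + 9474 = (-81/14 + 16) + 9474 = 143/14 + 9474 = 132779/14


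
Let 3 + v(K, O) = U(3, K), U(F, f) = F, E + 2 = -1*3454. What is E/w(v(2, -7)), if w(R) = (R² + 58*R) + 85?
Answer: -3456/85 ≈ -40.659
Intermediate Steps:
E = -3456 (E = -2 - 1*3454 = -2 - 3454 = -3456)
v(K, O) = 0 (v(K, O) = -3 + 3 = 0)
w(R) = 85 + R² + 58*R
E/w(v(2, -7)) = -3456/(85 + 0² + 58*0) = -3456/(85 + 0 + 0) = -3456/85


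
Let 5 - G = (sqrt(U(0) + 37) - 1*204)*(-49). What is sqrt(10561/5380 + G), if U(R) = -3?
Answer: sqrt(-72281670555 + 354568900*sqrt(34))/2690 ≈ 98.505*I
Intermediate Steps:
G = -9991 + 49*sqrt(34) (G = 5 - (sqrt(-3 + 37) - 1*204)*(-49) = 5 - (sqrt(34) - 204)*(-49) = 5 - (-204 + sqrt(34))*(-49) = 5 - (9996 - 49*sqrt(34)) = 5 + (-9996 + 49*sqrt(34)) = -9991 + 49*sqrt(34) ≈ -9705.3)
sqrt(10561/5380 + G) = sqrt(10561/5380 + (-9991 + 49*sqrt(34))) = sqrt(-53741019/5380 + 49*sqrt(34))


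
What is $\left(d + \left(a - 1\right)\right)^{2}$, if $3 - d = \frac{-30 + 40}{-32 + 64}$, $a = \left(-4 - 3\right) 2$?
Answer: $\frac{38809}{256} \approx 151.6$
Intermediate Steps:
$a = -14$ ($a = \left(-7\right) 2 = -14$)
$d = \frac{43}{16}$ ($d = 3 - \frac{-30 + 40}{-32 + 64} = 3 - \frac{10}{32} = 3 - 10 \cdot \frac{1}{32} = 3 - \frac{5}{16} = \frac{43}{16} \approx 2.6875$)
$\left(d + \left(a - 1\right)\right)^{2} = \left(\frac{43}{16} - 15\right)^{2} = \left(- \frac{197}{16}\right)^{2} = \frac{38809}{256}$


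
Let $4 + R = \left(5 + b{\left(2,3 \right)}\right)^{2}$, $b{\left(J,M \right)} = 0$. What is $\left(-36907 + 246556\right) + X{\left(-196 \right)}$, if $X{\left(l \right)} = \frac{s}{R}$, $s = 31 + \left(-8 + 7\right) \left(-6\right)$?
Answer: $\frac{4402666}{21} \approx 2.0965 \cdot 10^{5}$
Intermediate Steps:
$s = 37$ ($s = 31 - -6 = 31 + 6 = 37$)
$R = 21$ ($R = -4 + \left(5 + 0\right)^{2} = -4 + 5^{2} = -4 + 25 = 21$)
$X{\left(l \right)} = \frac{37}{21}$
$\left(-36907 + 246556\right) + X{\left(-196 \right)} = \left(-36907 + 246556\right) + \frac{37}{21} = 209649 + \frac{37}{21} = \frac{4402666}{21}$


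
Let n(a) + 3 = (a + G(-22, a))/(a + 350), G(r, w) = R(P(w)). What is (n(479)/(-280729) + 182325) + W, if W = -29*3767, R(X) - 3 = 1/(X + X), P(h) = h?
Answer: 16293625958746385/222949918678 ≈ 73082.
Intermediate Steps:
R(X) = 3 + 1/(2*X) (R(X) = 3 + 1/(X + X) = 3 + 1/(2*X))
G(r, w) = 3 + 1/(2*w)
W = -109243
n(a) = -3 + (3 + a + 1/(2*a))/(350 + a) (n(a) = -3 + (a + (3 + 1/(2*a)))/(a + 350) = -3 + (3 + a + 1/(2*a))/(350 + a))
(n(479)/(-280729) + 182325) + W = (((½ - 1*479*(1047 + 2*479))/(479*(350 + 479)))/(-280729) + 182325) - 109243 = (((1/479)*(½ - 1*479*(1047 + 958))/829)*(-1/280729) + 182325) - 109243 = (((1/479)*(1/829)*(½ - 1*479*2005))*(-1/280729) + 182325) - 109243 = (((1/479)*(1/829)*(½ - 960395))*(-1/280729) + 182325) - 109243 = (((1/479)*(1/829)*(-1920789/2))*(-1/280729) + 182325) - 109243 = (-1920789/794182*(-1/280729) + 182325) - 109243 = (1920789/222949918678 + 182325) - 109243 = 40649343924887139/222949918678 - 109243 = 16293625958746385/222949918678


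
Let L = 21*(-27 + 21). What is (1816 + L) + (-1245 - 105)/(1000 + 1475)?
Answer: 18584/11 ≈ 1689.5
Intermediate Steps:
L = -126 (L = 21*(-6) = -126)
(1816 + L) + (-1245 - 105)/(1000 + 1475) = (1816 - 126) + (-1245 - 105)/(1000 + 1475) = 1690 - 1350/2475 = 1690 - 1350*1/2475 = 1690 - 6/11 = 18584/11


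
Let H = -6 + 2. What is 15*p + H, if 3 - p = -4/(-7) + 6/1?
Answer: -403/7 ≈ -57.571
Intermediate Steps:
H = -4
p = -25/7 (p = 3 - (-4/(-7) + 6/1) = 3 - (-4*(-1/7) + 6*1) = 3 - (4/7 + 6) = 3 - 1*46/7 = 3 - 46/7 = -25/7 ≈ -3.5714)
15*p + H = 15*(-25/7) - 4 = -375/7 - 4 = -403/7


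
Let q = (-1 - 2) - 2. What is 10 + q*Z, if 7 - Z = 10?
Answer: 25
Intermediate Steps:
Z = -3 (Z = 7 - 1*10 = 7 - 10 = -3)
q = -5 (q = -3 - 2 = -5)
10 + q*Z = 10 - 5*(-3) = 10 + 15 = 25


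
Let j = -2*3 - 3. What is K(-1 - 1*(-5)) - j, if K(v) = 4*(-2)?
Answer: 1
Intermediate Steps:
K(v) = -8
j = -9 (j = -6 - 3 = -9)
K(-1 - 1*(-5)) - j = -8 - 1*(-9) = -8 + 9 = 1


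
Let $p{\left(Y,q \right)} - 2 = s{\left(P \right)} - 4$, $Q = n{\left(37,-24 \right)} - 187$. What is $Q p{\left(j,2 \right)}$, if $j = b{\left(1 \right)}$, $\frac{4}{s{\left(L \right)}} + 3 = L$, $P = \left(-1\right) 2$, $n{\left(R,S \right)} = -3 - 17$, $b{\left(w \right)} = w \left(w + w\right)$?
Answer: $\frac{2898}{5} \approx 579.6$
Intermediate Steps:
$b{\left(w \right)} = 2 w^{2}$ ($b{\left(w \right)} = w 2 w = 2 w^{2}$)
$n{\left(R,S \right)} = -20$
$P = -2$
$s{\left(L \right)} = \frac{4}{-3 + L}$
$Q = -207$ ($Q = -20 - 187 = -207$)
$j = 2$ ($j = 2 \cdot 1^{2} = 2 \cdot 1 = 2$)
$p{\left(Y,q \right)} = - \frac{14}{5}$ ($p{\left(Y,q \right)} = 2 + \left(\frac{4}{-3 - 2} - 4\right) = 2 - \left(4 - \frac{4}{-5}\right) = 2 + \left(4 \left(- \frac{1}{5}\right) - 4\right) = 2 - \frac{24}{5} = - \frac{14}{5}$)
$Q p{\left(j,2 \right)} = \left(-207\right) \left(- \frac{14}{5}\right) = \frac{2898}{5}$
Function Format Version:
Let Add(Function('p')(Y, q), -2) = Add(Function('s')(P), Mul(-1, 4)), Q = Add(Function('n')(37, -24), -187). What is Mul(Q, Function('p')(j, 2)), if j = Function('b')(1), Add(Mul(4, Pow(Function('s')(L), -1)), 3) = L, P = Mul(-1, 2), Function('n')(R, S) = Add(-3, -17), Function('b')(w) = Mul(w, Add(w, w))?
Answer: Rational(2898, 5) ≈ 579.60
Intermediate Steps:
Function('b')(w) = Mul(2, Pow(w, 2)) (Function('b')(w) = Mul(w, Mul(2, w)) = Mul(2, Pow(w, 2)))
Function('n')(R, S) = -20
P = -2
Function('s')(L) = Mul(4, Pow(Add(-3, L), -1))
Q = -207 (Q = Add(-20, -187) = -207)
j = 2 (j = Mul(2, Pow(1, 2)) = Mul(2, 1) = 2)
Function('p')(Y, q) = Rational(-14, 5) (Function('p')(Y, q) = Add(2, Add(Mul(4, Pow(Add(-3, -2), -1)), Mul(-1, 4))) = Add(2, Add(Mul(4, Pow(-5, -1)), -4)) = Add(2, Add(Mul(4, Rational(-1, 5)), -4)) = Add(2, Add(Rational(-4, 5), -4)) = Add(2, Rational(-24, 5)) = Rational(-14, 5))
Mul(Q, Function('p')(j, 2)) = Mul(-207, Rational(-14, 5)) = Rational(2898, 5)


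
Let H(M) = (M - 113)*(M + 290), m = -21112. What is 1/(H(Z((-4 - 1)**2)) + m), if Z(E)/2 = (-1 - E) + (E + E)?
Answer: -1/43082 ≈ -2.3212e-5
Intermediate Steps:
Z(E) = -2 + 2*E (Z(E) = 2*((-1 - E) + (E + E)) = 2*((-1 - E) + 2*E) = 2*(-1 + E) = -2 + 2*E)
H(M) = (-113 + M)*(290 + M)
1/(H(Z((-4 - 1)**2)) + m) = 1/((-32770 + (-2 + 2*(-4 - 1)**2)**2 + 177*(-2 + 2*(-4 - 1)**2)) - 21112) = 1/((-32770 + (-2 + 2*(-5)**2)**2 + 177*(-2 + 2*(-5)**2)) - 21112) = 1/((-32770 + (-2 + 2*25)**2 + 177*(-2 + 2*25)) - 21112) = 1/((-32770 + (-2 + 50)**2 + 177*(-2 + 50)) - 21112) = 1/((-32770 + 48**2 + 177*48) - 21112) = 1/((-32770 + 2304 + 8496) - 21112) = 1/(-21970 - 21112) = 1/(-43082) = -1/43082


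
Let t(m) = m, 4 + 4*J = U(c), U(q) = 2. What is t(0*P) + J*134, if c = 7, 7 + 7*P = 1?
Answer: -67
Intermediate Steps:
P = -6/7 (P = -1 + (⅐)*1 = -1 + ⅐ = -6/7 ≈ -0.85714)
J = -½ (J = -1 + (¼)*2 = -1 + ½ = -½ ≈ -0.50000)
t(0*P) + J*134 = 0*(-6/7) - ½*134 = 0 - 67 = -67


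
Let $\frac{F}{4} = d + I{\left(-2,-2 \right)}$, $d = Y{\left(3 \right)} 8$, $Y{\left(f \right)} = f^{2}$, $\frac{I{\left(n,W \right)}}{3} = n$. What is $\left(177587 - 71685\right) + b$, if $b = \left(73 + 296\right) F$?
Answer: $203318$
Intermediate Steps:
$I{\left(n,W \right)} = 3 n$
$d = 72$ ($d = 3^{2} \cdot 8 = 9 \cdot 8 = 72$)
$F = 264$ ($F = 4 \left(72 + 3 \left(-2\right)\right) = 4 \left(72 - 6\right) = 4 \cdot 66 = 264$)
$b = 97416$ ($b = \left(73 + 296\right) 264 = 369 \cdot 264 = 97416$)
$\left(177587 - 71685\right) + b = \left(177587 - 71685\right) + 97416 = 105902 + 97416 = 203318$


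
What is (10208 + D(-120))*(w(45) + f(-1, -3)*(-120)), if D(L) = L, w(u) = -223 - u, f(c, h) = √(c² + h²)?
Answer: -2703584 - 1210560*√10 ≈ -6.5317e+6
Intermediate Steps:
(10208 + D(-120))*(w(45) + f(-1, -3)*(-120)) = (10208 - 120)*((-223 - 1*45) + √((-1)² + (-3)²)*(-120)) = 10088*((-223 - 45) + √(1 + 9)*(-120)) = 10088*(-268 + √10*(-120)) = 10088*(-268 - 120*√10) = -2703584 - 1210560*√10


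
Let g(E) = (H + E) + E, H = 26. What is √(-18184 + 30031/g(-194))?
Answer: I*√2393775318/362 ≈ 135.16*I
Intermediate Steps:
g(E) = 26 + 2*E (g(E) = (26 + E) + E = 26 + 2*E)
√(-18184 + 30031/g(-194)) = √(-18184 + 30031/(26 + 2*(-194))) = √(-18184 + 30031/(26 - 388)) = √(-18184 + 30031/(-362)) = √(-18184 + 30031*(-1/362)) = √(-18184 - 30031/362) = √(-6612639/362) = I*√2393775318/362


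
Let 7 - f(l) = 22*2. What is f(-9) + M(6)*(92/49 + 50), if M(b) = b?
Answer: 13439/49 ≈ 274.27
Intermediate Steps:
f(l) = -37 (f(l) = 7 - 22*2 = 7 - 1*44 = 7 - 44 = -37)
f(-9) + M(6)*(92/49 + 50) = -37 + 6*(92/49 + 50) = -37 + 6*(2542/49) = -37 + 15252/49 = 13439/49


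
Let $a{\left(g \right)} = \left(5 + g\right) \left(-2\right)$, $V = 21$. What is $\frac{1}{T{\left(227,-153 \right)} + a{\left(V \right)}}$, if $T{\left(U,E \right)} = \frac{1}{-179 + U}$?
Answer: $- \frac{48}{2495} \approx -0.019238$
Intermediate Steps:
$a{\left(g \right)} = -10 - 2 g$
$\frac{1}{T{\left(227,-153 \right)} + a{\left(V \right)}} = \frac{1}{\frac{1}{-179 + 227} - 52} = \frac{1}{\frac{1}{48} - 52} = \frac{1}{- \frac{2495}{48}} = - \frac{48}{2495}$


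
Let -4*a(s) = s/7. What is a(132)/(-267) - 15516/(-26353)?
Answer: 9956351/16417919 ≈ 0.60643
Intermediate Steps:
a(s) = -s/28 (a(s) = -s/(4*7) = -s/28)
a(132)/(-267) - 15516/(-26353) = -1/28*132/(-267) - 15516/(-26353) = -33/7*(-1/267) - 15516*(-1/26353) = 11/623 + 15516/26353 = 9956351/16417919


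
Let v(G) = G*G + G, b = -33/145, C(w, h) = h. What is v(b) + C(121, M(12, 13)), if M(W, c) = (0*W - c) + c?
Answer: -3696/21025 ≈ -0.17579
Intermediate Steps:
M(W, c) = 0 (M(W, c) = (0 - c) + c = -c + c = 0)
b = -33/145 (b = -33*1/145 = -33/145 ≈ -0.22759)
v(G) = G + G**2 (v(G) = G**2 + G = G + G**2)
v(b) + C(121, M(12, 13)) = -33*(1 - 33/145)/145 + 0 = -33/145*112/145 + 0 = -3696/21025 + 0 = -3696/21025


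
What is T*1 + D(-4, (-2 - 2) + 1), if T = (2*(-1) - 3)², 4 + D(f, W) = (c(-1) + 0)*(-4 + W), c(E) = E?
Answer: 28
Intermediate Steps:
D(f, W) = -W (D(f, W) = -4 + (-1 + 0)*(-4 + W) = -4 - (-4 + W) = -4 + (4 - W) = -W)
T = 25 (T = (-2 - 3)² = (-5)² = 25)
T*1 + D(-4, (-2 - 2) + 1) = 25*1 - ((-2 - 2) + 1) = 25 - (-4 + 1) = 25 - 1*(-3) = 25 + 3 = 28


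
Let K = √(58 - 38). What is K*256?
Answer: 512*√5 ≈ 1144.9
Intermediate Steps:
K = 2*√5 (K = √20 = 2*√5 ≈ 4.4721)
K*256 = (2*√5)*256 = 512*√5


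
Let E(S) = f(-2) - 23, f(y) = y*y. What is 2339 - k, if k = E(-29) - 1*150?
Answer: 2508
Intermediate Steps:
f(y) = y**2
E(S) = -19 (E(S) = (-2)**2 - 23 = 4 - 23 = -19)
k = -169 (k = -19 - 1*150 = -19 - 150 = -169)
2339 - k = 2339 - 1*(-169) = 2339 + 169 = 2508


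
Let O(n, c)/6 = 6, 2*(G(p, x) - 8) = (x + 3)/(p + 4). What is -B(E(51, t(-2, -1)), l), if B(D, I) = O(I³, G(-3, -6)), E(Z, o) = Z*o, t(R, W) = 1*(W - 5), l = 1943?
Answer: -36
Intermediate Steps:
t(R, W) = -5 + W (t(R, W) = 1*(-5 + W) = -5 + W)
G(p, x) = 8 + (3 + x)/(2*(4 + p)) (G(p, x) = 8 + ((x + 3)/(p + 4))/2 = 8 + ((3 + x)/(4 + p))/2 = 8 + (3 + x)/(2*(4 + p)))
O(n, c) = 36 (O(n, c) = 6*6 = 36)
B(D, I) = 36
-B(E(51, t(-2, -1)), l) = -1*36 = -36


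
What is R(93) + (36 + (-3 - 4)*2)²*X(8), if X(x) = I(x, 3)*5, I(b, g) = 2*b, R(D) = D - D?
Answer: 38720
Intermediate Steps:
R(D) = 0
X(x) = 10*x (X(x) = (2*x)*5 = 10*x)
R(93) + (36 + (-3 - 4)*2)²*X(8) = 0 + (36 + (-3 - 4)*2)²*(10*8) = 0 + (36 - 7*2)²*80 = 0 + (36 - 14)²*80 = 0 + 22²*80 = 0 + 484*80 = 0 + 38720 = 38720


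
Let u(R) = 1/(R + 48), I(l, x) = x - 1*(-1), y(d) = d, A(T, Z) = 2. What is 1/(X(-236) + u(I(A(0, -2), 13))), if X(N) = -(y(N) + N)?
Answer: 62/29265 ≈ 0.0021186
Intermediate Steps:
I(l, x) = 1 + x (I(l, x) = x + 1 = 1 + x)
u(R) = 1/(48 + R)
X(N) = -2*N (X(N) = -(N + N) = -2*N)
1/(X(-236) + u(I(A(0, -2), 13))) = 1/(-2*(-236) + 1/(48 + (1 + 13))) = 1/(472 + 1/(48 + 14)) = 1/(472 + 1/62) = 1/(29265/62) = 62/29265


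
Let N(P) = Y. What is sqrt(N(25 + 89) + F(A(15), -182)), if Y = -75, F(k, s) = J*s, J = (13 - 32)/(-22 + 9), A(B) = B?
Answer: I*sqrt(341) ≈ 18.466*I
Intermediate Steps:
J = 19/13 (J = -19/(-13) = -19*(-1/13) = 19/13 ≈ 1.4615)
F(k, s) = 19*s/13
N(P) = -75
sqrt(N(25 + 89) + F(A(15), -182)) = sqrt(-75 + (19/13)*(-182)) = sqrt(-75 - 266) = sqrt(-341) = I*sqrt(341)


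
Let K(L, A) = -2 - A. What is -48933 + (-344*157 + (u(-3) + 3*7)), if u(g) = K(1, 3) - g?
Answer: -102922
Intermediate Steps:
u(g) = -5 - g (u(g) = (-2 - 1*3) - g = (-2 - 3) - g = -5 - g)
-48933 + (-344*157 + (u(-3) + 3*7)) = -48933 + (-344*157 + ((-5 - 1*(-3)) + 3*7)) = -48933 + (-54008 + ((-5 + 3) + 21)) = -48933 + (-54008 + (-2 + 21)) = -48933 + (-54008 + 19) = -48933 - 53989 = -102922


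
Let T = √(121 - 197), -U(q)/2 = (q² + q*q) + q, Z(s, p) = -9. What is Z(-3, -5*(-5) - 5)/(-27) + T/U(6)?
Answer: ⅓ - I*√19/78 ≈ 0.33333 - 0.055883*I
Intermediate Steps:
U(q) = -4*q² - 2*q (U(q) = -2*((q² + q*q) + q) = -2*((q² + q²) + q) = -2*(2*q² + q) = -2*(q + 2*q²) = -4*q² - 2*q)
T = 2*I*√19 (T = √(-76) = 2*I*√19 ≈ 8.7178*I)
Z(-3, -5*(-5) - 5)/(-27) + T/U(6) = -9/(-27) + (2*I*√19)/((-2*6*(1 + 2*6))) = -9*(-1/27) + (2*I*√19)/((-2*6*(1 + 12))) = ⅓ + (2*I*√19)/((-2*6*13)) = ⅓ + (2*I*√19)/(-156) = ⅓ + (2*I*√19)*(-1/156) = ⅓ - I*√19/78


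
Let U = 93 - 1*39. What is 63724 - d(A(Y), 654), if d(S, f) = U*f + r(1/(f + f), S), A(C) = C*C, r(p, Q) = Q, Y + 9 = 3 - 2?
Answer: 28344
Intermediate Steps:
Y = -8 (Y = -9 + (3 - 2) = -9 + 1 = -8)
A(C) = C²
U = 54 (U = 93 - 39 = 54)
d(S, f) = S + 54*f (d(S, f) = 54*f + S = S + 54*f)
63724 - d(A(Y), 654) = 63724 - ((-8)² + 54*654) = 63724 - (64 + 35316) = 63724 - 1*35380 = 63724 - 35380 = 28344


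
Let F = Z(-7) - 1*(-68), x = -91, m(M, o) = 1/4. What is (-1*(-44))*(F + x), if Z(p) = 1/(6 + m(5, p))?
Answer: -25124/25 ≈ -1005.0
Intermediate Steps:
m(M, o) = 1/4
Z(p) = 4/25 (Z(p) = 1/(6 + 1/4) = 1/(25/4) = 4/25)
F = 1704/25 (F = 4/25 - 1*(-68) = 4/25 + 68 = 1704/25 ≈ 68.160)
(-1*(-44))*(F + x) = (-1*(-44))*(1704/25 - 91) = 44*(-571/25) = -25124/25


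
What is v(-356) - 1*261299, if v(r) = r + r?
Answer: -262011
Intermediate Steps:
v(r) = 2*r
v(-356) - 1*261299 = 2*(-356) - 1*261299 = -712 - 261299 = -262011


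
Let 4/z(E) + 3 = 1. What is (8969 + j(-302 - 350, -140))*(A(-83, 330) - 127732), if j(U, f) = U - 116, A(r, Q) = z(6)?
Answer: -1047546534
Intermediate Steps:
z(E) = -2 (z(E) = 4/(-3 + 1) = 4/(-2) = 4*(-1/2) = -2)
A(r, Q) = -2
j(U, f) = -116 + U
(8969 + j(-302 - 350, -140))*(A(-83, 330) - 127732) = (8969 + (-116 + (-302 - 350)))*(-2 - 127732) = (8969 + (-116 - 652))*(-127734) = (8969 - 768)*(-127734) = 8201*(-127734) = -1047546534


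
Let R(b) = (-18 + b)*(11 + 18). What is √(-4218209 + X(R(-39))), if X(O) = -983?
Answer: 2*I*√1054798 ≈ 2054.1*I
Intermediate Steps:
R(b) = -522 + 29*b (R(b) = (-18 + b)*29 = -522 + 29*b)
√(-4218209 + X(R(-39))) = √(-4218209 - 983) = √(-4219192) = 2*I*√1054798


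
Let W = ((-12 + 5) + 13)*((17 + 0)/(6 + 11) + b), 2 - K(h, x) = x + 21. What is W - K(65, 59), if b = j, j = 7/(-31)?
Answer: 2562/31 ≈ 82.645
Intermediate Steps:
K(h, x) = -19 - x (K(h, x) = 2 - (x + 21) = 2 - (21 + x) = 2 + (-21 - x) = -19 - x)
j = -7/31 (j = 7*(-1/31) = -7/31 ≈ -0.22581)
b = -7/31 ≈ -0.22581
W = 144/31 (W = ((-12 + 5) + 13)*((17 + 0)/(6 + 11) - 7/31) = (-7 + 13)*(17/17 - 7/31) = 6*(17*(1/17) - 7/31) = 6*(1 - 7/31) = 6*(24/31) = 144/31 ≈ 4.6452)
W - K(65, 59) = 144/31 - (-19 - 1*59) = 144/31 - (-19 - 59) = 144/31 - 1*(-78) = 144/31 + 78 = 2562/31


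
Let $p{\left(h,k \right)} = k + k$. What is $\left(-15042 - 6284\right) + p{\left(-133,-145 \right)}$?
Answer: $-21616$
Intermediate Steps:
$p{\left(h,k \right)} = 2 k$
$\left(-15042 - 6284\right) + p{\left(-133,-145 \right)} = \left(-15042 - 6284\right) + 2 \left(-145\right) = -21326 - 290 = -21616$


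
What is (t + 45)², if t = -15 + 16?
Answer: 2116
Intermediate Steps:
t = 1
(t + 45)² = (1 + 45)² = 46² = 2116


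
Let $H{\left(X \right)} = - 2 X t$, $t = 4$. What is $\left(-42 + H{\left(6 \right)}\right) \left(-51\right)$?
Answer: $4590$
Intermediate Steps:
$H{\left(X \right)} = - 8 X$ ($H{\left(X \right)} = - 2 X 4 = - 8 X$)
$\left(-42 + H{\left(6 \right)}\right) \left(-51\right) = \left(-42 - 48\right) \left(-51\right) = \left(-90\right) \left(-51\right) = 4590$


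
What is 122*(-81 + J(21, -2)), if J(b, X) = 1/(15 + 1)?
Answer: -78995/8 ≈ -9874.4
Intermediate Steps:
J(b, X) = 1/16
122*(-81 + J(21, -2)) = 122*(-81 + 1/16) = 122*(-1295/16) = -78995/8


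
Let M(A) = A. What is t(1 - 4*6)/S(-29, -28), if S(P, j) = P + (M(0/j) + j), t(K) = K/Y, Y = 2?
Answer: 23/114 ≈ 0.20175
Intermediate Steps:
t(K) = K/2
S(P, j) = P + j (S(P, j) = P + (0/j + j) = P + (0 + j) = P + j)
t(1 - 4*6)/S(-29, -28) = ((1 - 4*6)/2)/(-29 - 28) = ((1 - 24)/2)/(-57) = ((½)*(-23))*(-1/57) = -23/2*(-1/57) = 23/114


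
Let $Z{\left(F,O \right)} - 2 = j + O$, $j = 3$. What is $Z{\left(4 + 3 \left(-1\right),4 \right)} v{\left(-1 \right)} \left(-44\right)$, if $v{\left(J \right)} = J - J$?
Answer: $0$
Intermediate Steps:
$v{\left(J \right)} = 0$
$Z{\left(F,O \right)} = 5 + O$ ($Z{\left(F,O \right)} = 2 + \left(3 + O\right) = 5 + O$)
$Z{\left(4 + 3 \left(-1\right),4 \right)} v{\left(-1 \right)} \left(-44\right) = \left(5 + 4\right) 0 \left(-44\right) = 9 \cdot 0 \left(-44\right) = 0 \left(-44\right) = 0$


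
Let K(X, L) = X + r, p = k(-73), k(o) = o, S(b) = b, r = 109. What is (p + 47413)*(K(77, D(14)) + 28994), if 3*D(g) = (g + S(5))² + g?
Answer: 1381381200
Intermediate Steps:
D(g) = g/3 + (5 + g)²/3 (D(g) = ((g + 5)² + g)/3 = ((5 + g)² + g)/3 = (g + (5 + g)²)/3 = g/3 + (5 + g)²/3)
p = -73
K(X, L) = 109 + X (K(X, L) = X + 109 = 109 + X)
(p + 47413)*(K(77, D(14)) + 28994) = (-73 + 47413)*((109 + 77) + 28994) = 47340*(186 + 28994) = 47340*29180 = 1381381200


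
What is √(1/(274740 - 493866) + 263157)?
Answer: √12635800163177406/219126 ≈ 512.99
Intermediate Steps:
√(1/(274740 - 493866) + 263157) = √(1/(-219126) + 263157) = √(-1/219126 + 263157) = √(57664540781/219126) = √12635800163177406/219126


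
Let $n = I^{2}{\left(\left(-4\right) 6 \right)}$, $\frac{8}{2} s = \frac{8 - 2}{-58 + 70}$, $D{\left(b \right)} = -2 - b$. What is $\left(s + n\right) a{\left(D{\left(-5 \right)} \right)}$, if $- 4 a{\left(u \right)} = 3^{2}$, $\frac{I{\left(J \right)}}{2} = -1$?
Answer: $- \frac{297}{32} \approx -9.2813$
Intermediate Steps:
$I{\left(J \right)} = -2$ ($I{\left(J \right)} = 2 \left(-1\right) = -2$)
$a{\left(u \right)} = - \frac{9}{4}$ ($a{\left(u \right)} = - \frac{3^{2}}{4} = \left(- \frac{1}{4}\right) 9 = - \frac{9}{4}$)
$s = \frac{1}{8}$ ($s = \frac{\left(8 - 2\right) \frac{1}{-58 + 70}}{4} = \frac{6 \cdot \frac{1}{12}}{4} = \frac{1}{4} \cdot \frac{1}{2} = \frac{1}{8} \approx 0.125$)
$n = 4$ ($n = \left(-2\right)^{2} = 4$)
$\left(s + n\right) a{\left(D{\left(-5 \right)} \right)} = \left(\frac{1}{8} + 4\right) \left(- \frac{9}{4}\right) = \frac{33}{8} \left(- \frac{9}{4}\right) = - \frac{297}{32}$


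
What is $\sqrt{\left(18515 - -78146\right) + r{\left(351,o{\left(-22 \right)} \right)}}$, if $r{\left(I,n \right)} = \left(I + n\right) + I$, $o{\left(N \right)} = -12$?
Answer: $\sqrt{97351} \approx 312.01$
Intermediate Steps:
$r{\left(I,n \right)} = n + 2 I$
$\sqrt{\left(18515 - -78146\right) + r{\left(351,o{\left(-22 \right)} \right)}} = \sqrt{\left(18515 - -78146\right) + \left(-12 + 2 \cdot 351\right)} = \sqrt{\left(18515 + 78146\right) + \left(-12 + 702\right)} = \sqrt{96661 + 690} = \sqrt{97351}$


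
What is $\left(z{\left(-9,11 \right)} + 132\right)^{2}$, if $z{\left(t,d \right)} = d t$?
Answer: $1089$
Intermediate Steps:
$\left(z{\left(-9,11 \right)} + 132\right)^{2} = \left(11 \left(-9\right) + 132\right)^{2} = \left(-99 + 132\right)^{2} = 33^{2} = 1089$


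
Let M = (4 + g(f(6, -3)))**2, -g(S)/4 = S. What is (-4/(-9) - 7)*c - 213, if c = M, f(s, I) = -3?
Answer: -17021/9 ≈ -1891.2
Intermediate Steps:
g(S) = -4*S
M = 256 (M = (4 - 4*(-3))**2 = (4 + 12)**2 = 16**2 = 256)
c = 256
(-4/(-9) - 7)*c - 213 = (-4/(-9) - 7)*256 - 213 = (-4*(-1/9) - 7)*256 - 213 = (4/9 - 7)*256 - 213 = -59/9*256 - 213 = -15104/9 - 213 = -17021/9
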